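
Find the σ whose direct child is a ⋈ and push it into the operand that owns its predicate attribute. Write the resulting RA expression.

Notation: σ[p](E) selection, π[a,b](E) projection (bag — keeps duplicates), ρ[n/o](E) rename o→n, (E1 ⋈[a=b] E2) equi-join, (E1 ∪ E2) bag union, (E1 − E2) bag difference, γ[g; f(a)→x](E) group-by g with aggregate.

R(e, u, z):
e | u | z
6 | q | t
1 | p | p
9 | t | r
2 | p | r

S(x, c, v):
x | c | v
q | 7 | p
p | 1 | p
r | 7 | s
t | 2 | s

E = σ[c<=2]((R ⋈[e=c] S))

σ filters on c, owned by the right side.
E' = (R ⋈[e=c] σ[c<=2](S))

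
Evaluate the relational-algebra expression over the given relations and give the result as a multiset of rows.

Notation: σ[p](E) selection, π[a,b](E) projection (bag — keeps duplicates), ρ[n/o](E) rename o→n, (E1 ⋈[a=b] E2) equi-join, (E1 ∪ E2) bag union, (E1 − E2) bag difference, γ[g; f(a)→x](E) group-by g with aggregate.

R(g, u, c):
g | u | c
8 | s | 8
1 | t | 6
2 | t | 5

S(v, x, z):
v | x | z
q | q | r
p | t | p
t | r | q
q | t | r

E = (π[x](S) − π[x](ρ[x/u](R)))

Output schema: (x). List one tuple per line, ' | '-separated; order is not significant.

Per-node cardinality:
  S → 4
  π[x](S) → 4
  R → 3
  ρ[x/u](R) → 3
  π[x](ρ[x/u](R)) → 3
  (π[x](S) − π[x](ρ[x/u](R))) → 2

== RESULT ==
x
q
r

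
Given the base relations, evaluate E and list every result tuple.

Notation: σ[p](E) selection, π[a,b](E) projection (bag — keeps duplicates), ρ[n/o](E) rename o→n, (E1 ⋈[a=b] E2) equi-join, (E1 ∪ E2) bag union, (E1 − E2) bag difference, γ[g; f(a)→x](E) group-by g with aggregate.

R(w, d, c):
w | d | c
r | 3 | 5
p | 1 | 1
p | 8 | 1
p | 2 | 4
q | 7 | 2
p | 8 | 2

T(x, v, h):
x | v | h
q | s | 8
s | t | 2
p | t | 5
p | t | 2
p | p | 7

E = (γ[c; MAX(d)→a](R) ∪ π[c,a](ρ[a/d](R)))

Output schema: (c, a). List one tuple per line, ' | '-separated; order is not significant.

Stepwise |·|:
  R → 6
  γ[c; MAX(d)→a](R) → 4
  R → 6
  ρ[a/d](R) → 6
  π[c,a](ρ[a/d](R)) → 6
  (γ[c; MAX(d)→a](R) ∪ π[c,a](ρ[a/d](R))) → 10

== RESULT ==
c | a
1 | 1
1 | 8
1 | 8
2 | 7
2 | 8
2 | 8
4 | 2
4 | 2
5 | 3
5 | 3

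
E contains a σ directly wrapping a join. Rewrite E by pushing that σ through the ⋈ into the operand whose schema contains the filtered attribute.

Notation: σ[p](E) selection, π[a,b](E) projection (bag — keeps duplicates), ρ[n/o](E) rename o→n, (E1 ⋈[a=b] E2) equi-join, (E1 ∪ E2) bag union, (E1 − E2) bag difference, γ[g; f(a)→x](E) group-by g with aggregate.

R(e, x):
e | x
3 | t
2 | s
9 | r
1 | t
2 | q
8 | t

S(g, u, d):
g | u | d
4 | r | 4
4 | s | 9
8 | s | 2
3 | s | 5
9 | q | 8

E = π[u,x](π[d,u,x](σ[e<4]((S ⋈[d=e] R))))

σ filters on e, owned by the right side.
E' = π[u,x](π[d,u,x]((S ⋈[d=e] σ[e<4](R))))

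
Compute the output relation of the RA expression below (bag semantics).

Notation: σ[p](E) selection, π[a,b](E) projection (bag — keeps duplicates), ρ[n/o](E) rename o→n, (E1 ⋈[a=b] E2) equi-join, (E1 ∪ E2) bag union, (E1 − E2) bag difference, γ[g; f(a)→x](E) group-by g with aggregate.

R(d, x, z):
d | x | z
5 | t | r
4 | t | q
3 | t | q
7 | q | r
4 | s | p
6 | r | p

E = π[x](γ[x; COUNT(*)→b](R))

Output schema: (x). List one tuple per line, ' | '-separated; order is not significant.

Stepwise |·|:
  R → 6
  γ[x; COUNT(*)→b](R) → 4
  π[x](γ[x; COUNT(*)→b](R)) → 4

== RESULT ==
x
q
r
s
t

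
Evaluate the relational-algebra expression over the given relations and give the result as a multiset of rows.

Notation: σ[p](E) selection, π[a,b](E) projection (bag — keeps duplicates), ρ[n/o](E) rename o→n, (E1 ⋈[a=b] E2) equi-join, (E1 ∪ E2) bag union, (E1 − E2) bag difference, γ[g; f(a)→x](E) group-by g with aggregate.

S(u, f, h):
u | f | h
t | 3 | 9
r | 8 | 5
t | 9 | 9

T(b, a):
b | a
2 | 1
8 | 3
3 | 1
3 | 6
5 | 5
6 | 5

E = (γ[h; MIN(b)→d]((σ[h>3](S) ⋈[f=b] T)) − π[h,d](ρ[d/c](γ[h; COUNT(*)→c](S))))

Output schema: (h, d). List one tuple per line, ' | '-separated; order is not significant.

Row counts bottom-up:
  S → 3
  σ[h>3](S) → 3
  T → 6
  (σ[h>3](S) ⋈[f=b] T) → 3
  γ[h; MIN(b)→d]((σ[h>3](S) ⋈[f=b] T)) → 2
  S → 3
  γ[h; COUNT(*)→c](S) → 2
  ρ[d/c](γ[h; COUNT(*)→c](S)) → 2
  π[h,d](ρ[d/c](γ[h; COUNT(*)→c](S))) → 2
  (γ[h; MIN(b)→d]((σ[h>3](S) ⋈[f=b] T)) − π[h,d](ρ[d/c](γ[h; COUNT(*)→c](S)))) → 2

== RESULT ==
h | d
5 | 8
9 | 3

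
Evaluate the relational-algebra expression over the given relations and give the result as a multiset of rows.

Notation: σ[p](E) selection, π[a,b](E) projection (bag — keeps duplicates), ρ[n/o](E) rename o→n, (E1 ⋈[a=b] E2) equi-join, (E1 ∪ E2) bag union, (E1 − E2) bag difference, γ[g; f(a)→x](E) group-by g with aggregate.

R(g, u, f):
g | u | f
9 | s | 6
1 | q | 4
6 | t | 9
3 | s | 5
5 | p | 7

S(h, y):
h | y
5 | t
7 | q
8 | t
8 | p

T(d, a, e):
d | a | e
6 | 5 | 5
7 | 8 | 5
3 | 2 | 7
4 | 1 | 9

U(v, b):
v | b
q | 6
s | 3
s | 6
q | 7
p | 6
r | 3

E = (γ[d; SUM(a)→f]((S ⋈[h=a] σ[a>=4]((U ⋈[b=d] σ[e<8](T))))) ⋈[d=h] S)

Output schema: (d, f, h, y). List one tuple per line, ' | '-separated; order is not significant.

Subexpression sizes:
  S → 4
  U → 6
  T → 4
  σ[e<8](T) → 3
  (U ⋈[b=d] σ[e<8](T)) → 6
  σ[a>=4]((U ⋈[b=d] σ[e<8](T))) → 4
  (S ⋈[h=a] σ[a>=4]((U ⋈[b=d] σ[e<8](T)))) → 5
  γ[d; SUM(a)→f]((S ⋈[h=a] σ[a>=4]((U ⋈[b=d] σ[e<8](T))))) → 2
  S → 4
  (γ[d; SUM(a)→f]((S ⋈[h=a] σ[a>=4]((U ⋈[b=d] σ[e<8](T))))) ⋈[d=h] S) → 1

== RESULT ==
d | f | h | y
7 | 16 | 7 | q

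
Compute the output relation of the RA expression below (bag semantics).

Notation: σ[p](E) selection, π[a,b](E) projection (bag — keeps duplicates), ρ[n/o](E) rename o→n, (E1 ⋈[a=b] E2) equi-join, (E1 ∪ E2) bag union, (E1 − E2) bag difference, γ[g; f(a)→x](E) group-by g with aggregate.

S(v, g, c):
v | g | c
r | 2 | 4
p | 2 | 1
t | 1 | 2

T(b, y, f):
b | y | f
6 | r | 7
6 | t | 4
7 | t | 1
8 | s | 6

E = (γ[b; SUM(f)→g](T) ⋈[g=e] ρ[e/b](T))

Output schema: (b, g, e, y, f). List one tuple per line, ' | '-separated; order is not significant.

Subexpression sizes:
  T → 4
  γ[b; SUM(f)→g](T) → 3
  T → 4
  ρ[e/b](T) → 4
  (γ[b; SUM(f)→g](T) ⋈[g=e] ρ[e/b](T)) → 2

== RESULT ==
b | g | e | y | f
8 | 6 | 6 | r | 7
8 | 6 | 6 | t | 4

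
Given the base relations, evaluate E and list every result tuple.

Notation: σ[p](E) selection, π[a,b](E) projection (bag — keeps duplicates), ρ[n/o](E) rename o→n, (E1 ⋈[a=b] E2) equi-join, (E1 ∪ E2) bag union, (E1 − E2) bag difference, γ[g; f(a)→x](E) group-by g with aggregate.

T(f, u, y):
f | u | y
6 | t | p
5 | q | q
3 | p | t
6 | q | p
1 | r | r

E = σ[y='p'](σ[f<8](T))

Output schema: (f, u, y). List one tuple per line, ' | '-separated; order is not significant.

Row counts bottom-up:
  T → 5
  σ[f<8](T) → 5
  σ[y='p'](σ[f<8](T)) → 2

== RESULT ==
f | u | y
6 | q | p
6 | t | p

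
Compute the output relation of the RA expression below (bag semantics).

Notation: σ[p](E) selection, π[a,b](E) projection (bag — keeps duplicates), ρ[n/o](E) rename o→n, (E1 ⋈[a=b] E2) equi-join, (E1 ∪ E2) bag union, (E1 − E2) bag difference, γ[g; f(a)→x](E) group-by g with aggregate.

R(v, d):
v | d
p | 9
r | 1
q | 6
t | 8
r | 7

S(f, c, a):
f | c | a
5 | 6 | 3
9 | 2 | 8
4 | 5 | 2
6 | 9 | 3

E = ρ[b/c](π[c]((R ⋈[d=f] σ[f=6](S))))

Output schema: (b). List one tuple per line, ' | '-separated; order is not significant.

Per-node cardinality:
  R → 5
  S → 4
  σ[f=6](S) → 1
  (R ⋈[d=f] σ[f=6](S)) → 1
  π[c]((R ⋈[d=f] σ[f=6](S))) → 1
  ρ[b/c](π[c]((R ⋈[d=f] σ[f=6](S)))) → 1

== RESULT ==
b
9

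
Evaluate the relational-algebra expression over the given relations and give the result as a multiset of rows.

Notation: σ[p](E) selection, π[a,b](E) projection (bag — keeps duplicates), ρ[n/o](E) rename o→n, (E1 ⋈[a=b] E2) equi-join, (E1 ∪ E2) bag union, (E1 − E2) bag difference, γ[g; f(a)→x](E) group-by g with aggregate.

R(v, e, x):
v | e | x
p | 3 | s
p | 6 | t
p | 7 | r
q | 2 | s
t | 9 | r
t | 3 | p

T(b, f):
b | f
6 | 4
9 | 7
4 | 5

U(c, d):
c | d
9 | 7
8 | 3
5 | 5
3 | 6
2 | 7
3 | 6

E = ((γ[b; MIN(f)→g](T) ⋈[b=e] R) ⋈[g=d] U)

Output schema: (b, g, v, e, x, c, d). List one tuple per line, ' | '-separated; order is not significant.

Subexpression sizes:
  T → 3
  γ[b; MIN(f)→g](T) → 3
  R → 6
  (γ[b; MIN(f)→g](T) ⋈[b=e] R) → 2
  U → 6
  ((γ[b; MIN(f)→g](T) ⋈[b=e] R) ⋈[g=d] U) → 2

== RESULT ==
b | g | v | e | x | c | d
9 | 7 | t | 9 | r | 2 | 7
9 | 7 | t | 9 | r | 9 | 7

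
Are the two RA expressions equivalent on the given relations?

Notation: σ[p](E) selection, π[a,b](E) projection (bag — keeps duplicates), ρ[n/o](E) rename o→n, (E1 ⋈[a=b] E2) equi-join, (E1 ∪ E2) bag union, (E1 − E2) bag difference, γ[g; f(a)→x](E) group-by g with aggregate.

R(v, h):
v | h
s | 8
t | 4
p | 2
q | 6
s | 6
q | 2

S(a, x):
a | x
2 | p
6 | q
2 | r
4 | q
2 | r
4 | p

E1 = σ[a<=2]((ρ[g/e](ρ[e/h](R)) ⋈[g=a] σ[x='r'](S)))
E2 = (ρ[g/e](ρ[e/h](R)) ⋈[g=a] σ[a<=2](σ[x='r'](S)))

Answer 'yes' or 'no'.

E1 subexpression sizes:
  R → 6
  ρ[e/h](R) → 6
  ρ[g/e](ρ[e/h](R)) → 6
  S → 6
  σ[x='r'](S) → 2
  (ρ[g/e](ρ[e/h](R)) ⋈[g=a] σ[x='r'](S)) → 4
  σ[a<=2]((ρ[g/e](ρ[e/h](R)) ⋈[g=a] σ[x='r'](S))) → 4
E2 subexpression sizes:
  R → 6
  ρ[e/h](R) → 6
  ρ[g/e](ρ[e/h](R)) → 6
  S → 6
  σ[x='r'](S) → 2
  σ[a<=2](σ[x='r'](S)) → 2
  (ρ[g/e](ρ[e/h](R)) ⋈[g=a] σ[a<=2](σ[x='r'](S))) → 4

E1 and E2 produce the same multiset:
v | g | a | x
p | 2 | 2 | r
p | 2 | 2 | r
q | 2 | 2 | r
q | 2 | 2 | r

yes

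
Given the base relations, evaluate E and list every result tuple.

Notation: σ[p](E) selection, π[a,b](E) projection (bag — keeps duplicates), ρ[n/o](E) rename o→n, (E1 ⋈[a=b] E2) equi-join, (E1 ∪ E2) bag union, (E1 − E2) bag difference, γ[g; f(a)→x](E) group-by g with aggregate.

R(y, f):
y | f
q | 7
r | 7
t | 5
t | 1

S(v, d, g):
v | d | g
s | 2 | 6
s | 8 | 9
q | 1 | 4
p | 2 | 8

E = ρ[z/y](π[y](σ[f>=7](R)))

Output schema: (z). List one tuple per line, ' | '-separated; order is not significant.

Per-node cardinality:
  R → 4
  σ[f>=7](R) → 2
  π[y](σ[f>=7](R)) → 2
  ρ[z/y](π[y](σ[f>=7](R))) → 2

== RESULT ==
z
q
r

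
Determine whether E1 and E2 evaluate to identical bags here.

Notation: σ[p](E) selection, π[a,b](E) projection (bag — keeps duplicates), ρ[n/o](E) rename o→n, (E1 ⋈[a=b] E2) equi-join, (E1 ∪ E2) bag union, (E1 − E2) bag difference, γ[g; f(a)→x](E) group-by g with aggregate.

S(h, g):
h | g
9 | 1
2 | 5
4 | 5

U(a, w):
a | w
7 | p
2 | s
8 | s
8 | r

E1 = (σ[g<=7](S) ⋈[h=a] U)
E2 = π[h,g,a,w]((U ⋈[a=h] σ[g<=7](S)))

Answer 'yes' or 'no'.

E1 subexpression sizes:
  S → 3
  σ[g<=7](S) → 3
  U → 4
  (σ[g<=7](S) ⋈[h=a] U) → 1
E2 subexpression sizes:
  U → 4
  S → 3
  σ[g<=7](S) → 3
  (U ⋈[a=h] σ[g<=7](S)) → 1
  π[h,g,a,w]((U ⋈[a=h] σ[g<=7](S))) → 1

E1 and E2 produce the same multiset:
h | g | a | w
2 | 5 | 2 | s

yes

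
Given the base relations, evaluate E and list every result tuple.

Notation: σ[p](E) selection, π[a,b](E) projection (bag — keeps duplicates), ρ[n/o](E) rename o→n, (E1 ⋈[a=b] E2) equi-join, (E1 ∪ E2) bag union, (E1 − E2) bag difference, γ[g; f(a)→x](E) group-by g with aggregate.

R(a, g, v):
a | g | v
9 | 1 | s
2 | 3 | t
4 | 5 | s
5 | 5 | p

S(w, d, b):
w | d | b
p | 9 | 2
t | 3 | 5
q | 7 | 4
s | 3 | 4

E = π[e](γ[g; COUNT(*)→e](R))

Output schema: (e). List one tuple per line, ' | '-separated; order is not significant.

Subexpression sizes:
  R → 4
  γ[g; COUNT(*)→e](R) → 3
  π[e](γ[g; COUNT(*)→e](R)) → 3

== RESULT ==
e
1
1
2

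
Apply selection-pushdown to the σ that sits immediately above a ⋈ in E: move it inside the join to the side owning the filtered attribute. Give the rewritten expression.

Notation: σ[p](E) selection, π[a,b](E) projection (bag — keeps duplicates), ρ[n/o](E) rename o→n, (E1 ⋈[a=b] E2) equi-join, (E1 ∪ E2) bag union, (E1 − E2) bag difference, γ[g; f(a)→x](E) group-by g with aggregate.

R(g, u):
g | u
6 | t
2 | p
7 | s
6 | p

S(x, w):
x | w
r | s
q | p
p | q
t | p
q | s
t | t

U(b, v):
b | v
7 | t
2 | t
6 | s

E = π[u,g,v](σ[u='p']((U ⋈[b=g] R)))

σ filters on u, owned by the right side.
E' = π[u,g,v]((U ⋈[b=g] σ[u='p'](R)))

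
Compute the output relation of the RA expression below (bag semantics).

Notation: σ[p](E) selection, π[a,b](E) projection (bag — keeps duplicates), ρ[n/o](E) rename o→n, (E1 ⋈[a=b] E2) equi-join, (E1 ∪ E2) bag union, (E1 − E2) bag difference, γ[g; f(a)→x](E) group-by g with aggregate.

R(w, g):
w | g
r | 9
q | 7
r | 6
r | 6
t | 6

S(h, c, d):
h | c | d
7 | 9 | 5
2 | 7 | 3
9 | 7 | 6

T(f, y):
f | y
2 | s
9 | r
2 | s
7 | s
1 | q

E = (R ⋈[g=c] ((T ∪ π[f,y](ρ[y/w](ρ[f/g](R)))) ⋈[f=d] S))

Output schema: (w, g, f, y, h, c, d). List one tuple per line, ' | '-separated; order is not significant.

Row counts bottom-up:
  R → 5
  T → 5
  R → 5
  ρ[f/g](R) → 5
  ρ[y/w](ρ[f/g](R)) → 5
  π[f,y](ρ[y/w](ρ[f/g](R))) → 5
  (T ∪ π[f,y](ρ[y/w](ρ[f/g](R)))) → 10
  S → 3
  ((T ∪ π[f,y](ρ[y/w](ρ[f/g](R)))) ⋈[f=d] S) → 3
  (R ⋈[g=c] ((T ∪ π[f,y](ρ[y/w](ρ[f/g](R)))) ⋈[f=d] S)) → 3

== RESULT ==
w | g | f | y | h | c | d
q | 7 | 6 | r | 9 | 7 | 6
q | 7 | 6 | r | 9 | 7 | 6
q | 7 | 6 | t | 9 | 7 | 6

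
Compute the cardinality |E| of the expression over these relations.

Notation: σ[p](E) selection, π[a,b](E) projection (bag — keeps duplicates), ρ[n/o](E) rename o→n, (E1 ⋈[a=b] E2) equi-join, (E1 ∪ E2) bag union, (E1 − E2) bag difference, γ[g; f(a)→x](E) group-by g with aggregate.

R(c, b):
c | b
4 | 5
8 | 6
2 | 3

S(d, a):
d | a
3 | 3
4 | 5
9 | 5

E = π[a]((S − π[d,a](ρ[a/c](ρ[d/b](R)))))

Stepwise |·|:
  S → 3
  R → 3
  ρ[d/b](R) → 3
  ρ[a/c](ρ[d/b](R)) → 3
  π[d,a](ρ[a/c](ρ[d/b](R))) → 3
  (S − π[d,a](ρ[a/c](ρ[d/b](R)))) → 3
  π[a]((S − π[d,a](ρ[a/c](ρ[d/b](R))))) → 3

|E| = 3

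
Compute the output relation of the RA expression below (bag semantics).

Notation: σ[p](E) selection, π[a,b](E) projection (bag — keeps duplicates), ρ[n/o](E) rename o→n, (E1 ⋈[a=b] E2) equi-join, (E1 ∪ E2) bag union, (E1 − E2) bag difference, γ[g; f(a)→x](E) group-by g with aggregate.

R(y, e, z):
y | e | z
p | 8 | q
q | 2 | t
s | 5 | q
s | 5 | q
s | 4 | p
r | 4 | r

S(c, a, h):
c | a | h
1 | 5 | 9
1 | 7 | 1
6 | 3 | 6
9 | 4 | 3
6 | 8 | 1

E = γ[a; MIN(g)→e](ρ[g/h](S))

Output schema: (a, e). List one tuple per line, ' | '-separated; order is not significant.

Row counts bottom-up:
  S → 5
  ρ[g/h](S) → 5
  γ[a; MIN(g)→e](ρ[g/h](S)) → 5

== RESULT ==
a | e
3 | 6
4 | 3
5 | 9
7 | 1
8 | 1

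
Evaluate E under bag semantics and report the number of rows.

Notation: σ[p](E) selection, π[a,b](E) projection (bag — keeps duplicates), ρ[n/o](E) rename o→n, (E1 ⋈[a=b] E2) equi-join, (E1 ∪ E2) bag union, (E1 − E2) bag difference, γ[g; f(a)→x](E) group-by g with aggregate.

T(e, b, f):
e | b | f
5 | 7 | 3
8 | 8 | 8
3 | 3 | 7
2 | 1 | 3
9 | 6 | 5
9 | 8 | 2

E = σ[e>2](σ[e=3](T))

Row counts bottom-up:
  T → 6
  σ[e=3](T) → 1
  σ[e>2](σ[e=3](T)) → 1

|E| = 1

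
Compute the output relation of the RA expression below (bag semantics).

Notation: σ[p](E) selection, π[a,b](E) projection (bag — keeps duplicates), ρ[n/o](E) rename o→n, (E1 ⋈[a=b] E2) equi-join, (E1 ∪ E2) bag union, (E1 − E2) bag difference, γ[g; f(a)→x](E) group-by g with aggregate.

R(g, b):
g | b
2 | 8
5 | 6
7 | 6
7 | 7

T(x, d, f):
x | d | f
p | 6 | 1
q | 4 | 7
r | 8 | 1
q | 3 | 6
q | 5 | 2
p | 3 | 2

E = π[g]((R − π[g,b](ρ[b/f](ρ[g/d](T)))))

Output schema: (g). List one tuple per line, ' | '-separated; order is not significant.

Subexpression sizes:
  R → 4
  T → 6
  ρ[g/d](T) → 6
  ρ[b/f](ρ[g/d](T)) → 6
  π[g,b](ρ[b/f](ρ[g/d](T))) → 6
  (R − π[g,b](ρ[b/f](ρ[g/d](T)))) → 4
  π[g]((R − π[g,b](ρ[b/f](ρ[g/d](T))))) → 4

== RESULT ==
g
2
5
7
7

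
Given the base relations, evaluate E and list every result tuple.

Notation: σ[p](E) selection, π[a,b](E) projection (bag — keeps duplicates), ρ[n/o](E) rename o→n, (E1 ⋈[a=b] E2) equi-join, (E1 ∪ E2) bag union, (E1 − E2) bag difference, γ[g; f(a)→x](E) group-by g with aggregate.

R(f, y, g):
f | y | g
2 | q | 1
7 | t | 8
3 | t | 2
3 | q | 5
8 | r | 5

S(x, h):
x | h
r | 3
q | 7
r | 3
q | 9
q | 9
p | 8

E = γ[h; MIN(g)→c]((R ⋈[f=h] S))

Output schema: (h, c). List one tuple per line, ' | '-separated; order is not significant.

Subexpression sizes:
  R → 5
  S → 6
  (R ⋈[f=h] S) → 6
  γ[h; MIN(g)→c]((R ⋈[f=h] S)) → 3

== RESULT ==
h | c
3 | 2
7 | 8
8 | 5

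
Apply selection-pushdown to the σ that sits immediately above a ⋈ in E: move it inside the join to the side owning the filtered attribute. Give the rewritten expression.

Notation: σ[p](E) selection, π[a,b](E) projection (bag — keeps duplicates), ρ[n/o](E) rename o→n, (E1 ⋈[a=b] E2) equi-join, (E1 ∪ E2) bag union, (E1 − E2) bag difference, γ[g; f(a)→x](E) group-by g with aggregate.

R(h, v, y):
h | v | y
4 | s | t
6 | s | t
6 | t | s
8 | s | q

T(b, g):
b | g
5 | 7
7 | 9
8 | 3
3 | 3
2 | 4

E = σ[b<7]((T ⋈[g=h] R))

σ filters on b, owned by the left side.
E' = (σ[b<7](T) ⋈[g=h] R)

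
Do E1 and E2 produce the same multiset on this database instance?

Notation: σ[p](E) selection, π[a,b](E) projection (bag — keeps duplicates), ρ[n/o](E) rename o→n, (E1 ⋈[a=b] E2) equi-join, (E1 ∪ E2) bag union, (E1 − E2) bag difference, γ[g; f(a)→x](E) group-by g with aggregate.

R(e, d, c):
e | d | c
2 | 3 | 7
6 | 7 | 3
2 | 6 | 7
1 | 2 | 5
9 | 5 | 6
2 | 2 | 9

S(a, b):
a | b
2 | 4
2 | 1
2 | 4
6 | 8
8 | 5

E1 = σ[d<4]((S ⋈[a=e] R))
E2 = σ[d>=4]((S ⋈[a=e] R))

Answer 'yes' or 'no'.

E1 per-node cardinality:
  S → 5
  R → 6
  (S ⋈[a=e] R) → 10
  σ[d<4]((S ⋈[a=e] R)) → 6
E2 per-node cardinality:
  S → 5
  R → 6
  (S ⋈[a=e] R) → 10
  σ[d>=4]((S ⋈[a=e] R)) → 4

E1 result:
a | b | e | d | c
2 | 1 | 2 | 2 | 9
2 | 1 | 2 | 3 | 7
2 | 4 | 2 | 2 | 9
2 | 4 | 2 | 2 | 9
2 | 4 | 2 | 3 | 7
2 | 4 | 2 | 3 | 7
E2 result:
a | b | e | d | c
2 | 1 | 2 | 6 | 7
2 | 4 | 2 | 6 | 7
2 | 4 | 2 | 6 | 7
6 | 8 | 6 | 7 | 3
Witness: (2, 4, 2, 2, 9) appears 2× in E1 but 0× in E2.

no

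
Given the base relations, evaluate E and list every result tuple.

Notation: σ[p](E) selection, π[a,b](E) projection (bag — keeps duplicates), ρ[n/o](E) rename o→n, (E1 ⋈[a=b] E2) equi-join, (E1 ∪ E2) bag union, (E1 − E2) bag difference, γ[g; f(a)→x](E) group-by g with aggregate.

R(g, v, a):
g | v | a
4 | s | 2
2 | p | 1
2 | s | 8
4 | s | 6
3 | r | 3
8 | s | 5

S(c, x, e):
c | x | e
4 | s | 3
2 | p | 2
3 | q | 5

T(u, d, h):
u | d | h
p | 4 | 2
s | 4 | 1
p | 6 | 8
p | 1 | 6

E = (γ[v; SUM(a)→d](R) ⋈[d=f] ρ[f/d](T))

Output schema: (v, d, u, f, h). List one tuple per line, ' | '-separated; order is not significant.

Per-node cardinality:
  R → 6
  γ[v; SUM(a)→d](R) → 3
  T → 4
  ρ[f/d](T) → 4
  (γ[v; SUM(a)→d](R) ⋈[d=f] ρ[f/d](T)) → 1

== RESULT ==
v | d | u | f | h
p | 1 | p | 1 | 6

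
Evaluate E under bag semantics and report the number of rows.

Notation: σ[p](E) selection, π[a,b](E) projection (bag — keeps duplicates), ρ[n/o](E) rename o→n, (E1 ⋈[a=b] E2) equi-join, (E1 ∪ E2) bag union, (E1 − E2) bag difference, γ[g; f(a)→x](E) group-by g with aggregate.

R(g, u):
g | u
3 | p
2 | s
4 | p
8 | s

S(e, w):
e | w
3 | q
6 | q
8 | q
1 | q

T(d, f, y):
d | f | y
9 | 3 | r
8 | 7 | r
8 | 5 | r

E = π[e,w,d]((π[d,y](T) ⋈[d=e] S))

Row counts bottom-up:
  T → 3
  π[d,y](T) → 3
  S → 4
  (π[d,y](T) ⋈[d=e] S) → 2
  π[e,w,d]((π[d,y](T) ⋈[d=e] S)) → 2

|E| = 2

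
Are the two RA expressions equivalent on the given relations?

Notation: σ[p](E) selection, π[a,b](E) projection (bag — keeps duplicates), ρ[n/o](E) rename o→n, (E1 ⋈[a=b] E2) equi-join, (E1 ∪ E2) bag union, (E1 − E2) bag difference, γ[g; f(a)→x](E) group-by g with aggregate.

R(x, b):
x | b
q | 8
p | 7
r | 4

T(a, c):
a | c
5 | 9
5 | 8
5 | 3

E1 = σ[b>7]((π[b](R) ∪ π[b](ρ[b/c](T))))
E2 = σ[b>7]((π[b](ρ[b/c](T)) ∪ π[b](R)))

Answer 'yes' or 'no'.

E1 stepwise |·|:
  R → 3
  π[b](R) → 3
  T → 3
  ρ[b/c](T) → 3
  π[b](ρ[b/c](T)) → 3
  (π[b](R) ∪ π[b](ρ[b/c](T))) → 6
  σ[b>7]((π[b](R) ∪ π[b](ρ[b/c](T)))) → 3
E2 stepwise |·|:
  T → 3
  ρ[b/c](T) → 3
  π[b](ρ[b/c](T)) → 3
  R → 3
  π[b](R) → 3
  (π[b](ρ[b/c](T)) ∪ π[b](R)) → 6
  σ[b>7]((π[b](ρ[b/c](T)) ∪ π[b](R))) → 3

E1 and E2 produce the same multiset:
b
8
8
9

yes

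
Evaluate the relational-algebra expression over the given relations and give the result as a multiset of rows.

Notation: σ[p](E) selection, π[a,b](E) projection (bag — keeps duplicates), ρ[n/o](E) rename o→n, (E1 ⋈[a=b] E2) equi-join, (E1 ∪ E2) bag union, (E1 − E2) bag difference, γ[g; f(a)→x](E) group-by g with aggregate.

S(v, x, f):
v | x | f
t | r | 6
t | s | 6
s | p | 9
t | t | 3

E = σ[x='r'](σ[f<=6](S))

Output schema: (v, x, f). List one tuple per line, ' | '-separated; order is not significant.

Per-node cardinality:
  S → 4
  σ[f<=6](S) → 3
  σ[x='r'](σ[f<=6](S)) → 1

== RESULT ==
v | x | f
t | r | 6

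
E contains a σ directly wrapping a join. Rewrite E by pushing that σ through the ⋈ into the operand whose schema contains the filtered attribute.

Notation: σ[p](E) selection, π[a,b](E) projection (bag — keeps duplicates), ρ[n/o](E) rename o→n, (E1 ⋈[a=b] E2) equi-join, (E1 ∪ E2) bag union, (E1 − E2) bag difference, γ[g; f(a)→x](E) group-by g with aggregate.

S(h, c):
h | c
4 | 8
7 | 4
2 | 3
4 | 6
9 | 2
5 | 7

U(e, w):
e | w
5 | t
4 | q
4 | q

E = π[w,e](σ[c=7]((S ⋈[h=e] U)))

σ filters on c, owned by the left side.
E' = π[w,e]((σ[c=7](S) ⋈[h=e] U))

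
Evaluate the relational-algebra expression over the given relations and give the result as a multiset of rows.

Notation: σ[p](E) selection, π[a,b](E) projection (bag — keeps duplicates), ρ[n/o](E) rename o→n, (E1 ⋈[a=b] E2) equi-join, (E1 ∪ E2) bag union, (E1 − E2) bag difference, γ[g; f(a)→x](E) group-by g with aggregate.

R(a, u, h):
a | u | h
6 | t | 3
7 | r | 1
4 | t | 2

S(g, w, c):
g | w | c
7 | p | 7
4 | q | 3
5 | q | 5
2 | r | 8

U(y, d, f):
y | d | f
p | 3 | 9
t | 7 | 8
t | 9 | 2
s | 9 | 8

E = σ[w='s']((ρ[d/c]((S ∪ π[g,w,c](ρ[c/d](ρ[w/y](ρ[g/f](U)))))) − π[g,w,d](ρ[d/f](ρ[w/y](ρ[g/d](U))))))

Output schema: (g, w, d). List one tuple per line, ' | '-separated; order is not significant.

Subexpression sizes:
  S → 4
  U → 4
  ρ[g/f](U) → 4
  ρ[w/y](ρ[g/f](U)) → 4
  ρ[c/d](ρ[w/y](ρ[g/f](U))) → 4
  π[g,w,c](ρ[c/d](ρ[w/y](ρ[g/f](U)))) → 4
  (S ∪ π[g,w,c](ρ[c/d](ρ[w/y](ρ[g/f](U))))) → 8
  ρ[d/c]((S ∪ π[g,w,c](ρ[c/d](ρ[w/y](ρ[g/f](U)))))) → 8
  U → 4
  ρ[g/d](U) → 4
  ρ[w/y](ρ[g/d](U)) → 4
  ρ[d/f](ρ[w/y](ρ[g/d](U))) → 4
  π[g,w,d](ρ[d/f](ρ[w/y](ρ[g/d](U)))) → 4
  (ρ[d/c]((S ∪ π[g,w,c](ρ[c/d](ρ[w/y](ρ[g/f](U)))))) − π[g,w,d](ρ[d/f](ρ[w/y](ρ[g/d](U))))) → 8
  σ[w='s']((ρ[d/c]((S ∪ π[g,w,c](ρ[c/d](ρ[w/y](ρ[g/f](U)))))) − π[g,w,d](ρ[d/f](ρ[w/y](ρ[g/d](U)))))) → 1

== RESULT ==
g | w | d
8 | s | 9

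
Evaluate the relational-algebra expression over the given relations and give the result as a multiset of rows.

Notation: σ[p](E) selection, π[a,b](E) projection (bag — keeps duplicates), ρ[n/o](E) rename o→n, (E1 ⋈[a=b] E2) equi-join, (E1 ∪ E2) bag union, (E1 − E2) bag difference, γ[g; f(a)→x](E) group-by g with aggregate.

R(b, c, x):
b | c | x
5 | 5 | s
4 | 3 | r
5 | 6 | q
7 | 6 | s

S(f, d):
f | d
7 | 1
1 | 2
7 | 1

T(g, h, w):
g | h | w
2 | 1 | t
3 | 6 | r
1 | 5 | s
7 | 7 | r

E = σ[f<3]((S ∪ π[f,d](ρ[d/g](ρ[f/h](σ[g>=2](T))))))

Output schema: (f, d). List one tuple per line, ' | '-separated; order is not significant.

Per-node cardinality:
  S → 3
  T → 4
  σ[g>=2](T) → 3
  ρ[f/h](σ[g>=2](T)) → 3
  ρ[d/g](ρ[f/h](σ[g>=2](T))) → 3
  π[f,d](ρ[d/g](ρ[f/h](σ[g>=2](T)))) → 3
  (S ∪ π[f,d](ρ[d/g](ρ[f/h](σ[g>=2](T))))) → 6
  σ[f<3]((S ∪ π[f,d](ρ[d/g](ρ[f/h](σ[g>=2](T)))))) → 2

== RESULT ==
f | d
1 | 2
1 | 2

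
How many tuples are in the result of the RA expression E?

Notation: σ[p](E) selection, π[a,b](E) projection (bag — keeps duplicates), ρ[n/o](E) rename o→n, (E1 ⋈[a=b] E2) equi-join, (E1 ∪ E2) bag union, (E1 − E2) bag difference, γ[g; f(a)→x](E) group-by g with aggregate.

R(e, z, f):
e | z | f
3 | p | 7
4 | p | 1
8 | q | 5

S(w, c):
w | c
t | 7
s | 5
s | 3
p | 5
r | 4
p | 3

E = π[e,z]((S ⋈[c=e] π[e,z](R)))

Row counts bottom-up:
  S → 6
  R → 3
  π[e,z](R) → 3
  (S ⋈[c=e] π[e,z](R)) → 3
  π[e,z]((S ⋈[c=e] π[e,z](R))) → 3

|E| = 3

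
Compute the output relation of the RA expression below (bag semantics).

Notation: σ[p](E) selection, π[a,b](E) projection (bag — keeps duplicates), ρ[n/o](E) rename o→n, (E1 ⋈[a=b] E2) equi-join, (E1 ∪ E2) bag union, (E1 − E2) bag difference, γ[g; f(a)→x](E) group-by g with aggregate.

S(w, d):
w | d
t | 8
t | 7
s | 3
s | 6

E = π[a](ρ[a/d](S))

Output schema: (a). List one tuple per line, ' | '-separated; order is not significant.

Subexpression sizes:
  S → 4
  ρ[a/d](S) → 4
  π[a](ρ[a/d](S)) → 4

== RESULT ==
a
3
6
7
8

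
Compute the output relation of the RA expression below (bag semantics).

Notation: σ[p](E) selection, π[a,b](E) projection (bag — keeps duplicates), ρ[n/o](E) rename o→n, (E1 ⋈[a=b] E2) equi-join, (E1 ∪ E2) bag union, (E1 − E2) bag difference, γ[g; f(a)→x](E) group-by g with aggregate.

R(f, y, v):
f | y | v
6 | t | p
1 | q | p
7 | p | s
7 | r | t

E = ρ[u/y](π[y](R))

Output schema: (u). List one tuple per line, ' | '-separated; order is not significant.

Row counts bottom-up:
  R → 4
  π[y](R) → 4
  ρ[u/y](π[y](R)) → 4

== RESULT ==
u
p
q
r
t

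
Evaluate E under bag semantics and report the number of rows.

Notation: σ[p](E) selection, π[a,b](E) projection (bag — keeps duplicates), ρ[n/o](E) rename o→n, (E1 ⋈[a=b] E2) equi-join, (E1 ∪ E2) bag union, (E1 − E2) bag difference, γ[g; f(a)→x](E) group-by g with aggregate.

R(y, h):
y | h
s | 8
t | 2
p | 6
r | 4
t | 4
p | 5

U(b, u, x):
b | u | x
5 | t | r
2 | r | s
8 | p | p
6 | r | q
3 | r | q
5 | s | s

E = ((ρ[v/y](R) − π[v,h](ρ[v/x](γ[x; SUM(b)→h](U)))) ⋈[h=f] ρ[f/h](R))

Per-node cardinality:
  R → 6
  ρ[v/y](R) → 6
  U → 6
  γ[x; SUM(b)→h](U) → 4
  ρ[v/x](γ[x; SUM(b)→h](U)) → 4
  π[v,h](ρ[v/x](γ[x; SUM(b)→h](U))) → 4
  (ρ[v/y](R) − π[v,h](ρ[v/x](γ[x; SUM(b)→h](U)))) → 6
  R → 6
  ρ[f/h](R) → 6
  ((ρ[v/y](R) − π[v,h](ρ[v/x](γ[x; SUM(b)→h](U)))) ⋈[h=f] ρ[f/h](R)) → 8

|E| = 8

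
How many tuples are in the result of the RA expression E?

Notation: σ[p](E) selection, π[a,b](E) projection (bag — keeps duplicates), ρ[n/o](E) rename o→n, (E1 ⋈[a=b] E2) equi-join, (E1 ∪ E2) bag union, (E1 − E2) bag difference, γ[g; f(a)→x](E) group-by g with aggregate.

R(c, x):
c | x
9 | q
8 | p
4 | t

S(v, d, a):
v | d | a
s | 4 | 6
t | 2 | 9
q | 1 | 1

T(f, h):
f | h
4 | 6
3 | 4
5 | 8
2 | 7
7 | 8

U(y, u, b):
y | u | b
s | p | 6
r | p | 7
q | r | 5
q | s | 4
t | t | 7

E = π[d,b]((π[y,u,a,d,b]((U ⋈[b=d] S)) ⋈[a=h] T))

Subexpression sizes:
  U → 5
  S → 3
  (U ⋈[b=d] S) → 1
  π[y,u,a,d,b]((U ⋈[b=d] S)) → 1
  T → 5
  (π[y,u,a,d,b]((U ⋈[b=d] S)) ⋈[a=h] T) → 1
  π[d,b]((π[y,u,a,d,b]((U ⋈[b=d] S)) ⋈[a=h] T)) → 1

|E| = 1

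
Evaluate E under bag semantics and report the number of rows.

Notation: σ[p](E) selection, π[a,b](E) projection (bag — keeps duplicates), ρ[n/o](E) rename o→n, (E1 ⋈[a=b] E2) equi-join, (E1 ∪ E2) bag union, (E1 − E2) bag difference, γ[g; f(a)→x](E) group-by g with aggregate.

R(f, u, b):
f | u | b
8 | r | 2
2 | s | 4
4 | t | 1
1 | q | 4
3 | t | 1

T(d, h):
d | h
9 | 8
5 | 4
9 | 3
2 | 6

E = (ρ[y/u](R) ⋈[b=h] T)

Per-node cardinality:
  R → 5
  ρ[y/u](R) → 5
  T → 4
  (ρ[y/u](R) ⋈[b=h] T) → 2

|E| = 2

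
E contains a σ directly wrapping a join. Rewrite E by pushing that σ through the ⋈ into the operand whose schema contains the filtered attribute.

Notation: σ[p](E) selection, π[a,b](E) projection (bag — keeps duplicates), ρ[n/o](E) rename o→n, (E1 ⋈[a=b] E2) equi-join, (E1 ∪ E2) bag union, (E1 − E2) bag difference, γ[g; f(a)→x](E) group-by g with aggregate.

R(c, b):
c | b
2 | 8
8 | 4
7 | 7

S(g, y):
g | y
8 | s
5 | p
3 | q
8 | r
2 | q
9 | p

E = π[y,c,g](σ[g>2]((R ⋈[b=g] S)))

σ filters on g, owned by the right side.
E' = π[y,c,g]((R ⋈[b=g] σ[g>2](S)))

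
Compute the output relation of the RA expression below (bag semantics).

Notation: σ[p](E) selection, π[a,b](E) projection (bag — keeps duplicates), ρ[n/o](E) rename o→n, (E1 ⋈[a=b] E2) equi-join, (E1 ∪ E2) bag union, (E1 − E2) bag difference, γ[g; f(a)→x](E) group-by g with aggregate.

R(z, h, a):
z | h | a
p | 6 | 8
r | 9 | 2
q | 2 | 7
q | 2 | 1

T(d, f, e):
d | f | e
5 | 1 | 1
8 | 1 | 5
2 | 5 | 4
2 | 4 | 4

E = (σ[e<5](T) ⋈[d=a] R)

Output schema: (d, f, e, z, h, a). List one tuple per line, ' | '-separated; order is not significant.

Subexpression sizes:
  T → 4
  σ[e<5](T) → 3
  R → 4
  (σ[e<5](T) ⋈[d=a] R) → 2

== RESULT ==
d | f | e | z | h | a
2 | 4 | 4 | r | 9 | 2
2 | 5 | 4 | r | 9 | 2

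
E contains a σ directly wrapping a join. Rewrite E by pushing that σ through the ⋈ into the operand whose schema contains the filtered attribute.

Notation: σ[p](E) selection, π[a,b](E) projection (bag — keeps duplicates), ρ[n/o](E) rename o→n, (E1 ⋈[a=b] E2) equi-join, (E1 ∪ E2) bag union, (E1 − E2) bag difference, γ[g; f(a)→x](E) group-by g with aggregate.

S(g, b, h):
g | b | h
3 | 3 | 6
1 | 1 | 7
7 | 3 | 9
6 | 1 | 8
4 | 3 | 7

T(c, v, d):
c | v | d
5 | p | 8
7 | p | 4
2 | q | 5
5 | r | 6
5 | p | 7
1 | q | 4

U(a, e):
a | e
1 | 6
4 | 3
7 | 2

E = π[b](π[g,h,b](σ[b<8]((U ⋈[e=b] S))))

σ filters on b, owned by the right side.
E' = π[b](π[g,h,b]((U ⋈[e=b] σ[b<8](S))))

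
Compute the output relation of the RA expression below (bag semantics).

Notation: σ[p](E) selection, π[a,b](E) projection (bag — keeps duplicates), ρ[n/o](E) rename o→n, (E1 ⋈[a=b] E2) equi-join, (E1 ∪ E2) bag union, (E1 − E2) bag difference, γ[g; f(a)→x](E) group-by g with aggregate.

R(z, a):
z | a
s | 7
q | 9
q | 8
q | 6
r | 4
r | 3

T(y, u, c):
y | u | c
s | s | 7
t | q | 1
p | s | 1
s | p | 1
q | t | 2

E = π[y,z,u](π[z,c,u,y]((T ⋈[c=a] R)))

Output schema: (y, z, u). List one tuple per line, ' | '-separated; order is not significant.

Subexpression sizes:
  T → 5
  R → 6
  (T ⋈[c=a] R) → 1
  π[z,c,u,y]((T ⋈[c=a] R)) → 1
  π[y,z,u](π[z,c,u,y]((T ⋈[c=a] R))) → 1

== RESULT ==
y | z | u
s | s | s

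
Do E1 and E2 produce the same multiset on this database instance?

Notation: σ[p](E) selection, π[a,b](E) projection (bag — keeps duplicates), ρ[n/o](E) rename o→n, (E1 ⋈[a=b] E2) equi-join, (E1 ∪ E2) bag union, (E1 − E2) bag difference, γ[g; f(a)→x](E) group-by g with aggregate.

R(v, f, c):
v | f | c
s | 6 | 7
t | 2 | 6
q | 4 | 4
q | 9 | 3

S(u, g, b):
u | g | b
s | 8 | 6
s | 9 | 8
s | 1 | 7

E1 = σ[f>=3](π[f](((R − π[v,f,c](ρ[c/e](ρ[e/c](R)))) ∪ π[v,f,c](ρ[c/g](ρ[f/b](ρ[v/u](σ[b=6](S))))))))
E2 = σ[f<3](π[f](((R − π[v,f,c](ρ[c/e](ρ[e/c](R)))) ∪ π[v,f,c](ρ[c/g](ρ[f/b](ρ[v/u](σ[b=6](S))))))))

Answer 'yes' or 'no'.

E1 stepwise |·|:
  R → 4
  R → 4
  ρ[e/c](R) → 4
  ρ[c/e](ρ[e/c](R)) → 4
  π[v,f,c](ρ[c/e](ρ[e/c](R))) → 4
  (R − π[v,f,c](ρ[c/e](ρ[e/c](R)))) → 0
  S → 3
  σ[b=6](S) → 1
  ρ[v/u](σ[b=6](S)) → 1
  ρ[f/b](ρ[v/u](σ[b=6](S))) → 1
  ρ[c/g](ρ[f/b](ρ[v/u](σ[b=6](S)))) → 1
  π[v,f,c](ρ[c/g](ρ[f/b](ρ[v/u](σ[b=6](S))))) → 1
  ((R − π[v,f,c](ρ[c/e](ρ[e/c](R)))) ∪ π[v,f,c](ρ[c/g](ρ[f/b](ρ[v/u](σ[b=6](S)))))) → 1
  π[f](((R − π[v,f,c](ρ[c/e](ρ[e/c](R)))) ∪ π[v,f,c](ρ[c/g](ρ[f/b](ρ[v/u](σ[b=6](S))))))) → 1
  σ[f>=3](π[f](((R − π[v,f,c](ρ[c/e](ρ[e/c](R)))) ∪ π[v,f,c](ρ[c/g](ρ[f/b](ρ[v/u](σ[b=6](S)))))))) → 1
E2 stepwise |·|:
  R → 4
  R → 4
  ρ[e/c](R) → 4
  ρ[c/e](ρ[e/c](R)) → 4
  π[v,f,c](ρ[c/e](ρ[e/c](R))) → 4
  (R − π[v,f,c](ρ[c/e](ρ[e/c](R)))) → 0
  S → 3
  σ[b=6](S) → 1
  ρ[v/u](σ[b=6](S)) → 1
  ρ[f/b](ρ[v/u](σ[b=6](S))) → 1
  ρ[c/g](ρ[f/b](ρ[v/u](σ[b=6](S)))) → 1
  π[v,f,c](ρ[c/g](ρ[f/b](ρ[v/u](σ[b=6](S))))) → 1
  ((R − π[v,f,c](ρ[c/e](ρ[e/c](R)))) ∪ π[v,f,c](ρ[c/g](ρ[f/b](ρ[v/u](σ[b=6](S)))))) → 1
  π[f](((R − π[v,f,c](ρ[c/e](ρ[e/c](R)))) ∪ π[v,f,c](ρ[c/g](ρ[f/b](ρ[v/u](σ[b=6](S))))))) → 1
  σ[f<3](π[f](((R − π[v,f,c](ρ[c/e](ρ[e/c](R)))) ∪ π[v,f,c](ρ[c/g](ρ[f/b](ρ[v/u](σ[b=6](S)))))))) → 0

E1 result:
f
6
E2 result:
f
(0 rows)
Witness: (6,) appears 1× in E1 but 0× in E2.

no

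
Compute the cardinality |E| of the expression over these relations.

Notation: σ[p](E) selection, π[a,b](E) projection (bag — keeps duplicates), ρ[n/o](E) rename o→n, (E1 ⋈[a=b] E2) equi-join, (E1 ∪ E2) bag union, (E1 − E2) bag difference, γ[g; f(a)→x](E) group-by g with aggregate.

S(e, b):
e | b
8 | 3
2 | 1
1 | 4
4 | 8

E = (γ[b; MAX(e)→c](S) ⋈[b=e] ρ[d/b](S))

Stepwise |·|:
  S → 4
  γ[b; MAX(e)→c](S) → 4
  S → 4
  ρ[d/b](S) → 4
  (γ[b; MAX(e)→c](S) ⋈[b=e] ρ[d/b](S)) → 3

|E| = 3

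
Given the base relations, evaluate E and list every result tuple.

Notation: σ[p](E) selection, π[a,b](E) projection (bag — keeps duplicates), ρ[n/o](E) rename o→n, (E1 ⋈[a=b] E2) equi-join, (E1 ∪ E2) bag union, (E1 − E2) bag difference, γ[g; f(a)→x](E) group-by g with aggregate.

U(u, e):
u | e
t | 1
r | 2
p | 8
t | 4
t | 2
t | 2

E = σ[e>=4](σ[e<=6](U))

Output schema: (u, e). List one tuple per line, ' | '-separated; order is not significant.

Stepwise |·|:
  U → 6
  σ[e<=6](U) → 5
  σ[e>=4](σ[e<=6](U)) → 1

== RESULT ==
u | e
t | 4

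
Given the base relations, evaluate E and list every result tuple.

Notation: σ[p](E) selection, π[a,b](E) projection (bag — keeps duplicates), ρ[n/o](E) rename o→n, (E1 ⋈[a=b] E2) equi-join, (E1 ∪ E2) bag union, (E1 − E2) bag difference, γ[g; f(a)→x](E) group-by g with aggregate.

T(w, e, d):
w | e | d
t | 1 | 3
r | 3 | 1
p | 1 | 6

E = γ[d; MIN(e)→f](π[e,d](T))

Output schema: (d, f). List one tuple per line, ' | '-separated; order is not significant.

Row counts bottom-up:
  T → 3
  π[e,d](T) → 3
  γ[d; MIN(e)→f](π[e,d](T)) → 3

== RESULT ==
d | f
1 | 3
3 | 1
6 | 1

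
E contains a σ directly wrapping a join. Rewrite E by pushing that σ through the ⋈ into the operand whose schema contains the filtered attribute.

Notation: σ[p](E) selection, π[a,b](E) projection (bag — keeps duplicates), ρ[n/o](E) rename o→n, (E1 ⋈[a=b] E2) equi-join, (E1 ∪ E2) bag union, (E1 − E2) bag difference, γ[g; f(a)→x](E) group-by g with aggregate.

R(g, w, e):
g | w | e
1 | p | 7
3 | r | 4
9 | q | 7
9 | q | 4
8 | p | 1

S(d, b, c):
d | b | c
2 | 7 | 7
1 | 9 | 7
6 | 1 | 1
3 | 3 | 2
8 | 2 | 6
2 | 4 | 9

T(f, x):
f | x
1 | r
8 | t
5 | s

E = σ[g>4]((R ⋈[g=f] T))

σ filters on g, owned by the left side.
E' = (σ[g>4](R) ⋈[g=f] T)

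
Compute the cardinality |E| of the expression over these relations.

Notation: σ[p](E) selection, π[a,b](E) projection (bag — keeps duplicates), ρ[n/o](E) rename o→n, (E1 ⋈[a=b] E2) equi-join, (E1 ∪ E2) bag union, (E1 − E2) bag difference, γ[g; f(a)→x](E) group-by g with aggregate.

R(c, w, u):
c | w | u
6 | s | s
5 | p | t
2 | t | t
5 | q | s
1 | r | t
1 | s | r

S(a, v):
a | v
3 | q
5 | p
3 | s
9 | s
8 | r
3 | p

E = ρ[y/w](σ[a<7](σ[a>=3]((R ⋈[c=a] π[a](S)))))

Subexpression sizes:
  R → 6
  S → 6
  π[a](S) → 6
  (R ⋈[c=a] π[a](S)) → 2
  σ[a>=3]((R ⋈[c=a] π[a](S))) → 2
  σ[a<7](σ[a>=3]((R ⋈[c=a] π[a](S)))) → 2
  ρ[y/w](σ[a<7](σ[a>=3]((R ⋈[c=a] π[a](S))))) → 2

|E| = 2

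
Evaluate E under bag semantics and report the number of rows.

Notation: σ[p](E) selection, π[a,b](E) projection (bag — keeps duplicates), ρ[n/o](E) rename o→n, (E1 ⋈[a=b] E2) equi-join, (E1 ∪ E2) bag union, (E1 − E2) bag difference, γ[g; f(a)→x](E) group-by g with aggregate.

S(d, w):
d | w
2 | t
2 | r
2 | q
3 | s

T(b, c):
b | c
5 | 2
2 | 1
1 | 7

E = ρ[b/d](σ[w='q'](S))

Row counts bottom-up:
  S → 4
  σ[w='q'](S) → 1
  ρ[b/d](σ[w='q'](S)) → 1

|E| = 1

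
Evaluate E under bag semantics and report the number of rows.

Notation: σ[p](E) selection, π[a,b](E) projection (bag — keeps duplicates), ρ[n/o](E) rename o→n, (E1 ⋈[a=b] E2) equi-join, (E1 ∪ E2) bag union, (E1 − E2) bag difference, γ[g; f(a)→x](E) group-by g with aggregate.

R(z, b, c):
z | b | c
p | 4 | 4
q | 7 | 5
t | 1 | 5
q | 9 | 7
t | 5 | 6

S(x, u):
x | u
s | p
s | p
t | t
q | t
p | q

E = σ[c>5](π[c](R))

Subexpression sizes:
  R → 5
  π[c](R) → 5
  σ[c>5](π[c](R)) → 2

|E| = 2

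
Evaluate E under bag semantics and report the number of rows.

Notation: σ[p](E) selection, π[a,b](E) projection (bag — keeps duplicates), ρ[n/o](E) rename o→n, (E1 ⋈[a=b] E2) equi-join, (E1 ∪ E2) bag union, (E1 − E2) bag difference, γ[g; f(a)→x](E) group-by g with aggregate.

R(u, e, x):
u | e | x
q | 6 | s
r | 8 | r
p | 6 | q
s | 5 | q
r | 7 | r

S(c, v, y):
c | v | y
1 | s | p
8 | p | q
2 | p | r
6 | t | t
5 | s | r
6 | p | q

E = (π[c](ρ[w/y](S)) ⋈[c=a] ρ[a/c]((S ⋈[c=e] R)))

Row counts bottom-up:
  S → 6
  ρ[w/y](S) → 6
  π[c](ρ[w/y](S)) → 6
  S → 6
  R → 5
  (S ⋈[c=e] R) → 6
  ρ[a/c]((S ⋈[c=e] R)) → 6
  (π[c](ρ[w/y](S)) ⋈[c=a] ρ[a/c]((S ⋈[c=e] R))) → 10

|E| = 10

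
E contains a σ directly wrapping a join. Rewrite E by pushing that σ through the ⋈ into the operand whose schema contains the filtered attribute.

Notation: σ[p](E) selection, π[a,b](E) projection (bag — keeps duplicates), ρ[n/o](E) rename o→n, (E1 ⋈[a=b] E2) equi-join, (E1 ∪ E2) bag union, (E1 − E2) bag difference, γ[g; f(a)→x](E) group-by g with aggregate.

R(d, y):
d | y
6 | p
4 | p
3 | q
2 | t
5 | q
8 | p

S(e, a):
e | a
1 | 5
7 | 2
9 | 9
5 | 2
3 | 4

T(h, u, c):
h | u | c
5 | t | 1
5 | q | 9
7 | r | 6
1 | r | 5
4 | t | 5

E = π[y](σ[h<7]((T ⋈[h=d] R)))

σ filters on h, owned by the left side.
E' = π[y]((σ[h<7](T) ⋈[h=d] R))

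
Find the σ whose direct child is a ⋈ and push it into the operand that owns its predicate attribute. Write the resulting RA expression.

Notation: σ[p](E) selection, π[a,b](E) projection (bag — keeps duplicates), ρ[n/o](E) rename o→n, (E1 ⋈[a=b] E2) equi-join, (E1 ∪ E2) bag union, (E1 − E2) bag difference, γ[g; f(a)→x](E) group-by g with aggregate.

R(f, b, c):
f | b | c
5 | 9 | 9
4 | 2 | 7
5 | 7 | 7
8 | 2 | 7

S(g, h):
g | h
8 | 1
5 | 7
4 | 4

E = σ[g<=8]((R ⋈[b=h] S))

σ filters on g, owned by the right side.
E' = (R ⋈[b=h] σ[g<=8](S))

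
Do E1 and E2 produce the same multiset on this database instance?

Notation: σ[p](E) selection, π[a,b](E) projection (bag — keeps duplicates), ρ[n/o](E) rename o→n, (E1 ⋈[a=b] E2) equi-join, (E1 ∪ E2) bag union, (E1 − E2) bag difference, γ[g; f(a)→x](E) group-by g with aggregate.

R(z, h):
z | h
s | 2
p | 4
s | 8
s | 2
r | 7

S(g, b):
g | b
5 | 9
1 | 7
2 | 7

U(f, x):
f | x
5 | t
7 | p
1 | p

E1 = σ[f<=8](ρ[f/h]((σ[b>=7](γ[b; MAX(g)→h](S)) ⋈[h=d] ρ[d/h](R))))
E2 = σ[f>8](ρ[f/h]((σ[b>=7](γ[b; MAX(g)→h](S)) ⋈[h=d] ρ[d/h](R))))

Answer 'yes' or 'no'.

E1 subexpression sizes:
  S → 3
  γ[b; MAX(g)→h](S) → 2
  σ[b>=7](γ[b; MAX(g)→h](S)) → 2
  R → 5
  ρ[d/h](R) → 5
  (σ[b>=7](γ[b; MAX(g)→h](S)) ⋈[h=d] ρ[d/h](R)) → 2
  ρ[f/h]((σ[b>=7](γ[b; MAX(g)→h](S)) ⋈[h=d] ρ[d/h](R))) → 2
  σ[f<=8](ρ[f/h]((σ[b>=7](γ[b; MAX(g)→h](S)) ⋈[h=d] ρ[d/h](R)))) → 2
E2 subexpression sizes:
  S → 3
  γ[b; MAX(g)→h](S) → 2
  σ[b>=7](γ[b; MAX(g)→h](S)) → 2
  R → 5
  ρ[d/h](R) → 5
  (σ[b>=7](γ[b; MAX(g)→h](S)) ⋈[h=d] ρ[d/h](R)) → 2
  ρ[f/h]((σ[b>=7](γ[b; MAX(g)→h](S)) ⋈[h=d] ρ[d/h](R))) → 2
  σ[f>8](ρ[f/h]((σ[b>=7](γ[b; MAX(g)→h](S)) ⋈[h=d] ρ[d/h](R)))) → 0

E1 result:
b | f | z | d
7 | 2 | s | 2
7 | 2 | s | 2
E2 result:
b | f | z | d
(0 rows)
Witness: (7, 2, 's', 2) appears 2× in E1 but 0× in E2.

no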